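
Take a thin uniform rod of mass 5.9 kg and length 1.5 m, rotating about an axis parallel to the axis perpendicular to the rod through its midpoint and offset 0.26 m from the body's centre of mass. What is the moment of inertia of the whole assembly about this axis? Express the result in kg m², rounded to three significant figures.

I_cm = (1/12)ML² = (1/12)(5.9)(1.5)² = 1.1063 kg m²; centre at d = 0.26 m, so the parallel axis theorem gives I = 1.1063 + (5.9)(0.26)² = 1.5051 kg m².

1.51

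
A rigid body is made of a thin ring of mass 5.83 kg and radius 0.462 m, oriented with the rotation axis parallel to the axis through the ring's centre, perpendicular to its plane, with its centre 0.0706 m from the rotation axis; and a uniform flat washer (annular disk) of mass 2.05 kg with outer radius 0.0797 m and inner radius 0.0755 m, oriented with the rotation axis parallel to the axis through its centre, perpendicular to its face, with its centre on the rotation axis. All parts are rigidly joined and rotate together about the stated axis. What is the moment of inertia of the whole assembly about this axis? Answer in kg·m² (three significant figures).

Thin ring: I_cm = MR² = (5.83)(0.462)² = 1.2444 kg·m²; centre at d = 0.0706 m, so the parallel axis theorem gives I = 1.2444 + (5.83)(0.0706)² = 1.2734 kg·m².
Annular disk: I_cm = (1/2)M(R²+r²) = (1/2)(2.05)[(0.0797)² + (0.0755)²] = 0.012354 kg·m²; axis through the centre, so I = 0.012354 kg·m².
Total I = 1.2734 + 0.012354 = 1.2858 kg·m².

1.29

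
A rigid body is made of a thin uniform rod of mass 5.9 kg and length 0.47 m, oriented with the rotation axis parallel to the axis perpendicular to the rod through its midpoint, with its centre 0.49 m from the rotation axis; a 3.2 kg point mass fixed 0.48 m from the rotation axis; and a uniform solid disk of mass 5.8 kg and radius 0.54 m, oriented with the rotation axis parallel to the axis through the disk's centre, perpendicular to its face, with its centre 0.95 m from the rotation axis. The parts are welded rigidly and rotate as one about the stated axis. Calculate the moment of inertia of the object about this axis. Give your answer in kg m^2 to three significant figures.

Thin rod: I_cm = (1/12)ML² = (1/12)(5.9)(0.47)² = 0.10861 kg m^2; centre at d = 0.49 m, so the parallel axis theorem gives I = 0.10861 + (5.9)(0.49)² = 1.5252 kg m^2.
Point mass: I_cm = 0; centre at d = 0.48 m, so the parallel axis theorem gives I = 0 + (3.2)(0.48)² = 0.73728 kg m^2.
Solid disk: I_cm = (1/2)MR² = (1/2)(5.8)(0.54)² = 0.84564 kg m^2; centre at d = 0.95 m, so the parallel axis theorem gives I = 0.84564 + (5.8)(0.95)² = 6.0801 kg m^2.
Total I = 1.5252 + 0.73728 + 6.0801 = 8.3426 kg m^2.

8.34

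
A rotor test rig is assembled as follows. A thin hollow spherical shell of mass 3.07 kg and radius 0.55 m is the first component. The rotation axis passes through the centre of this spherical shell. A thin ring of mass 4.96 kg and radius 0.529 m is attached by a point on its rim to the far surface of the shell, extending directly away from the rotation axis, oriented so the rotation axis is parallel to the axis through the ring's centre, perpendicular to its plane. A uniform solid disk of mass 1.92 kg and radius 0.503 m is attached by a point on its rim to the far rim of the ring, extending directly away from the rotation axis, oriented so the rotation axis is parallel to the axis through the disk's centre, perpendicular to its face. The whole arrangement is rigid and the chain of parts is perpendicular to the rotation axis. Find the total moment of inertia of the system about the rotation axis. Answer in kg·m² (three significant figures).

16.6

Spherical shell: I_cm = (2/3)MR² = (2/3)(3.07)(0.55)² = 0.61912 kg·m²; axis through the centre, so I = 0.61912 kg·m².
Thin ring: I_cm = MR² = (4.96)(0.529)² = 1.388 kg·m²; centre at d = 0.55 + 0.529 = 1.079 m, so the parallel axis theorem gives I = 1.388 + (4.96)(1.079)² = 7.1626 kg·m².
Solid disk: I_cm = (1/2)MR² = (1/2)(1.92)(0.503)² = 0.24289 kg·m²; centre at d = 0.55 + 0.529 + 0.529 + 0.503 = 2.111 m, so the parallel axis theorem gives I = 0.24289 + (1.92)(2.111)² = 8.799 kg·m².
Total I = 0.61912 + 7.1626 + 8.799 = 16.581 kg·m².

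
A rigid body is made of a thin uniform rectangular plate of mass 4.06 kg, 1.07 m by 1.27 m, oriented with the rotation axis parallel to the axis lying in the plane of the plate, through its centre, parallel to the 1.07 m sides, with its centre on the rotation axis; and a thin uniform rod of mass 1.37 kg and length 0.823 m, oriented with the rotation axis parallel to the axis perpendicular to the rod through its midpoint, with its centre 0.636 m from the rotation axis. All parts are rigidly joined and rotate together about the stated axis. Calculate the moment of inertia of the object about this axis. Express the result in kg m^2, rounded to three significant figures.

Rectangular plate: I_cm = (1/12)Mb² = (1/12)(4.06)(1.27)² = 0.5457 kg m^2; axis through the centre, so I = 0.5457 kg m^2.
Thin rod: I_cm = (1/12)ML² = (1/12)(1.37)(0.823)² = 0.077328 kg m^2; centre at d = 0.636 m, so I = I_cm + Md² gives I = 0.077328 + (1.37)(0.636)² = 0.63149 kg m^2.
Total I = 0.5457 + 0.63149 = 1.1772 kg m^2.

1.18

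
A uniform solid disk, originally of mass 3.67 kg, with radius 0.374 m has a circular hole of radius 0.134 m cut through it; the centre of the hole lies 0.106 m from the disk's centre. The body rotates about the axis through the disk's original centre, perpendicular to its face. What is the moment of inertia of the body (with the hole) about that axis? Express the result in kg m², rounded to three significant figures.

Unpierced body about its centre: I₀ = (1/2)MR² = (1/2)(3.67)(0.374)² = 0.25667 kg m².
The removed disk has mass m = M·(r/R)² = (3.67)(0.134/0.374)² = 0.47112 kg (same uniform areal density).
Its moment of inertia about the rotation axis (parallel-axis theorem): I_hole = (1/2)mr² + md² = (1/2)(0.47112)(0.134)² + (0.47112)(0.106)² = 0.0095232 kg m².
Treating the hole as negative mass, I = I₀ − I_hole = 0.25667 − 0.0095232 = 0.24715 kg m².

0.247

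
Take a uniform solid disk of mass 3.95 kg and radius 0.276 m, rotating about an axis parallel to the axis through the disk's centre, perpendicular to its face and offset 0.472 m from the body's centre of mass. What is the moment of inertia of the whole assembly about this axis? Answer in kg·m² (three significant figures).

I_cm = (1/2)MR² = (1/2)(3.95)(0.276)² = 0.15045 kg·m²; centre at d = 0.472 m, so I = I_cm + Md² gives I = 0.15045 + (3.95)(0.472)² = 1.0304 kg·m².

1.03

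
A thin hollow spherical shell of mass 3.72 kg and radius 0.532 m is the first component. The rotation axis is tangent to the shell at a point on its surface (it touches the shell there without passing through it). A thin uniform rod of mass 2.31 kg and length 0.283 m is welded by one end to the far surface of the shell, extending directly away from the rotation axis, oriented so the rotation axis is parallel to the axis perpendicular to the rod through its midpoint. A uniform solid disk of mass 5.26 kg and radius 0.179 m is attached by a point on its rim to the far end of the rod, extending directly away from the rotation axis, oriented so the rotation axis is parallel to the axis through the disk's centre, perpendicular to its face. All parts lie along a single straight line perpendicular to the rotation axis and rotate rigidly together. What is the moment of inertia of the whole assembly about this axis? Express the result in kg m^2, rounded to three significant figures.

17.5

Spherical shell: I_cm = (2/3)MR² = (2/3)(3.72)(0.532)² = 0.7019 kg m^2; centre at d = 0.532 m, so the parallel axis theorem gives I = 0.7019 + (3.72)(0.532)² = 1.7547 kg m^2.
Thin rod: I_cm = (1/12)ML² = (1/12)(2.31)(0.283)² = 0.015417 kg m^2; centre at d = 0.532 + 0.532 + 0.1415 = 1.2055 m, so the parallel axis theorem gives I = 0.015417 + (2.31)(1.2055)² = 3.3724 kg m^2.
Solid disk: I_cm = (1/2)MR² = (1/2)(5.26)(0.179)² = 0.084268 kg m^2; centre at d = 0.532 + 0.532 + 0.1415 + 0.1415 + 0.179 = 1.526 m, so the parallel axis theorem gives I = 0.084268 + (5.26)(1.526)² = 12.333 kg m^2.
Total I = 1.7547 + 3.3724 + 12.333 = 17.46 kg m^2.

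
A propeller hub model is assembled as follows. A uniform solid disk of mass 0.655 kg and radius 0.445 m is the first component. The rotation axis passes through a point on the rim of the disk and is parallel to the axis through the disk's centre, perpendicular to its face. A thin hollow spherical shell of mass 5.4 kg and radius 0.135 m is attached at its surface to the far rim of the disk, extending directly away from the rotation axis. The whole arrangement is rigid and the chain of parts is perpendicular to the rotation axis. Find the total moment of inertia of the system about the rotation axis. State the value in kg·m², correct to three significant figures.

5.93

Solid disk: I_cm = (1/2)MR² = (1/2)(0.655)(0.445)² = 0.064853 kg·m²; centre at d = 0.445 m, so I = I_cm + Md² gives I = 0.064853 + (0.655)(0.445)² = 0.19456 kg·m².
Spherical shell: I_cm = (2/3)MR² = (2/3)(5.4)(0.135)² = 0.06561 kg·m²; centre at d = 0.445 + 0.445 + 0.135 = 1.025 m, so I = I_cm + Md² gives I = 0.06561 + (5.4)(1.025)² = 5.739 kg·m².
Total I = 0.19456 + 5.739 = 5.9335 kg·m².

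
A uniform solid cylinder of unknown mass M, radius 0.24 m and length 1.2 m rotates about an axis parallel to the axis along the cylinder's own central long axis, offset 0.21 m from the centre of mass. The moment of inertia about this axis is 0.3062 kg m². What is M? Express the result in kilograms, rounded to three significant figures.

4.20

I = I_cm + Md² = (1/2)MR² + Md² = M·[0.5·(0.24)² + (0.21)²] = M·0.0729.
So M = 0.3062 / 0.0729 = 4.2003 kg.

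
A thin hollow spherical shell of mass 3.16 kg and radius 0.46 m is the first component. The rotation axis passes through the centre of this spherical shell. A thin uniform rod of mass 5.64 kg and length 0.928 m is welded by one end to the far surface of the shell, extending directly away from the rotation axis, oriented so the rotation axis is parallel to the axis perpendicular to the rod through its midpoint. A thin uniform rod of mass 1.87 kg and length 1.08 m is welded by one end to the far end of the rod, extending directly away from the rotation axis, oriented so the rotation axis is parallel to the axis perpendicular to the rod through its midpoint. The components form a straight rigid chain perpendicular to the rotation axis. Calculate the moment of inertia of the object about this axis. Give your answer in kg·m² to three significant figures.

Spherical shell: I_cm = (2/3)MR² = (2/3)(3.16)(0.46)² = 0.44577 kg·m²; axis through the centre, so I = 0.44577 kg·m².
Thin rod: I_cm = (1/12)ML² = (1/12)(5.64)(0.928)² = 0.40476 kg·m²; centre at d = 0.46 + 0.464 = 0.924 m, so the parallel axis theorem gives I = 0.40476 + (5.64)(0.924)² = 5.2201 kg·m².
Thin rod: I_cm = (1/12)ML² = (1/12)(1.87)(1.08)² = 0.18176 kg·m²; centre at d = 0.46 + 0.464 + 0.464 + 0.54 = 1.928 m, so the parallel axis theorem gives I = 0.18176 + (1.87)(1.928)² = 7.1329 kg·m².
Total I = 0.44577 + 5.2201 + 7.1329 = 12.799 kg·m².

12.8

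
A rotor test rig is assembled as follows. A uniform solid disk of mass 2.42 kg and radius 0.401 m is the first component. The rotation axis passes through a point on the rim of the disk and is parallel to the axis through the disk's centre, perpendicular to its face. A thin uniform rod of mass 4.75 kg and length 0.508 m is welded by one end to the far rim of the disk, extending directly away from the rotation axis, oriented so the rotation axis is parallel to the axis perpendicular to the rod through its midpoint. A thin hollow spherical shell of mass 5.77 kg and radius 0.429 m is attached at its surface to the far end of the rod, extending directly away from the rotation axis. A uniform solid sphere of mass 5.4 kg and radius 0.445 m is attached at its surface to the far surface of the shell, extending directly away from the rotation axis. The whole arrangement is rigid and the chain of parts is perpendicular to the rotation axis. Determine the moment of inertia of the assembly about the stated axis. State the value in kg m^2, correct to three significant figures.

Solid disk: I_cm = (1/2)MR² = (1/2)(2.42)(0.401)² = 0.19457 kg m^2; centre at d = 0.401 m, so I = I_cm + Md² gives I = 0.19457 + (2.42)(0.401)² = 0.58371 kg m^2.
Thin rod: I_cm = (1/12)ML² = (1/12)(4.75)(0.508)² = 0.10215 kg m^2; centre at d = 0.401 + 0.401 + 0.254 = 1.056 m, so I = I_cm + Md² gives I = 0.10215 + (4.75)(1.056)² = 5.399 kg m^2.
Spherical shell: I_cm = (2/3)MR² = (2/3)(5.77)(0.429)² = 0.70794 kg m^2; centre at d = 0.401 + 0.401 + 0.254 + 0.254 + 0.429 = 1.739 m, so I = I_cm + Md² gives I = 0.70794 + (5.77)(1.739)² = 18.157 kg m^2.
Solid sphere: I_cm = (2/5)MR² = (2/5)(5.4)(0.445)² = 0.42773 kg m^2; centre at d = 0.401 + 0.401 + 0.254 + 0.254 + 0.429 + 0.429 + 0.445 = 2.613 m, so I = I_cm + Md² gives I = 0.42773 + (5.4)(2.613)² = 37.298 kg m^2.
Total I = 0.58371 + 5.399 + 18.157 + 37.298 = 61.438 kg m^2.

61.4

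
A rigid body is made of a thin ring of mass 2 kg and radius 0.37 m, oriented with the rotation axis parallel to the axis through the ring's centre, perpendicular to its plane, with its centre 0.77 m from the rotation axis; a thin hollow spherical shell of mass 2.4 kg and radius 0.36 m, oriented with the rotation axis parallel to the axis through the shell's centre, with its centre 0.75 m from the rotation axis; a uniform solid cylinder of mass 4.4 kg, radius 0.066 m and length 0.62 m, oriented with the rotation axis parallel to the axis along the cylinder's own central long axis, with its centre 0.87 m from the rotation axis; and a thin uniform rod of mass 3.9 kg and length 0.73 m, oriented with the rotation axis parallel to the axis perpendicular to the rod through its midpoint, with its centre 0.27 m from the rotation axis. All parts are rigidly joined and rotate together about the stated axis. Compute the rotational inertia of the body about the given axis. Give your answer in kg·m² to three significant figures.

6.81

Thin ring: I_cm = MR² = (2)(0.37)² = 0.2738 kg·m²; centre at d = 0.77 m, so I = I_cm + Md² gives I = 0.2738 + (2)(0.77)² = 1.4596 kg·m².
Spherical shell: I_cm = (2/3)MR² = (2/3)(2.4)(0.36)² = 0.20736 kg·m²; centre at d = 0.75 m, so I = I_cm + Md² gives I = 0.20736 + (2.4)(0.75)² = 1.5574 kg·m².
Solid cylinder: I_cm = (1/2)MR² = (1/2)(4.4)(0.066)² = 0.0095832 kg·m²; centre at d = 0.87 m, so I = I_cm + Md² gives I = 0.0095832 + (4.4)(0.87)² = 3.3399 kg·m².
Thin rod: I_cm = (1/12)ML² = (1/12)(3.9)(0.73)² = 0.17319 kg·m²; centre at d = 0.27 m, so I = I_cm + Md² gives I = 0.17319 + (3.9)(0.27)² = 0.4575 kg·m².
Total I = 1.4596 + 1.5574 + 3.3399 + 0.4575 = 6.8144 kg·m².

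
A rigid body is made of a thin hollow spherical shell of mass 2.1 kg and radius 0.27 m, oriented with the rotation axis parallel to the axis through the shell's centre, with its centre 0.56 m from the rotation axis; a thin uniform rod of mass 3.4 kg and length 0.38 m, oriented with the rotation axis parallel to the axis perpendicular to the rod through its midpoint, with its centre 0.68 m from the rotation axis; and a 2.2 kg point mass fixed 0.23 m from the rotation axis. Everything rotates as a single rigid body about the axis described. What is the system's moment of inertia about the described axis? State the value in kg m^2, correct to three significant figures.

Spherical shell: I_cm = (2/3)MR² = (2/3)(2.1)(0.27)² = 0.10206 kg m^2; centre at d = 0.56 m, so the parallel axis theorem gives I = 0.10206 + (2.1)(0.56)² = 0.76062 kg m^2.
Thin rod: I_cm = (1/12)ML² = (1/12)(3.4)(0.38)² = 0.040913 kg m^2; centre at d = 0.68 m, so the parallel axis theorem gives I = 0.040913 + (3.4)(0.68)² = 1.6131 kg m^2.
Point mass: I_cm = 0; centre at d = 0.23 m, so the parallel axis theorem gives I = 0 + (2.2)(0.23)² = 0.11638 kg m^2.
Total I = 0.76062 + 1.6131 + 0.11638 = 2.4901 kg m^2.

2.49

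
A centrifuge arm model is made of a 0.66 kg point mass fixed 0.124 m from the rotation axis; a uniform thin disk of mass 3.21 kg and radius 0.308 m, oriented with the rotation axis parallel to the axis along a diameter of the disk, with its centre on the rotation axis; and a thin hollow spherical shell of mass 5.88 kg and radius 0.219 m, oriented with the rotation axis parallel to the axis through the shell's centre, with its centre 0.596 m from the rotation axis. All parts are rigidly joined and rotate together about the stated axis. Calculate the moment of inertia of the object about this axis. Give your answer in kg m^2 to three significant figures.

2.36

Point mass: I_cm = 0; centre at d = 0.124 m, so I = I_cm + Md² gives I = 0 + (0.66)(0.124)² = 0.010148 kg m^2.
Thin disk: I_cm = (1/4)MR² = (1/4)(3.21)(0.308)² = 0.076128 kg m^2; axis through the centre, so I = 0.076128 kg m^2.
Spherical shell: I_cm = (2/3)MR² = (2/3)(5.88)(0.219)² = 0.18801 kg m^2; centre at d = 0.596 m, so I = I_cm + Md² gives I = 0.18801 + (5.88)(0.596)² = 2.2767 kg m^2.
Total I = 0.010148 + 0.076128 + 2.2767 = 2.363 kg m^2.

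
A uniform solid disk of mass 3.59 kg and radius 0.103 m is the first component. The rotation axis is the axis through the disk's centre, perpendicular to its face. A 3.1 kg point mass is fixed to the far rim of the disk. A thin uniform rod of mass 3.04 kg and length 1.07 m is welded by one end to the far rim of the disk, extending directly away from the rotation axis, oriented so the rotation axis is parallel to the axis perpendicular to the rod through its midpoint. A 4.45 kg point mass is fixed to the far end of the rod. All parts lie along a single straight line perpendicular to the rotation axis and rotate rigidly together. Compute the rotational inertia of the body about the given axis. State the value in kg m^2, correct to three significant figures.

7.70

Solid disk: I_cm = (1/2)MR² = (1/2)(3.59)(0.103)² = 0.019043 kg m^2; axis through the centre, so I = 0.019043 kg m^2.
Point mass: I_cm = 0; centre at d = 0.103 m, so I = I_cm + Md² gives I = 0 + (3.1)(0.103)² = 0.032888 kg m^2.
Thin rod: I_cm = (1/12)ML² = (1/12)(3.04)(1.07)² = 0.29004 kg m^2; centre at d = 0.103 + 0.535 = 0.638 m, so I = I_cm + Md² gives I = 0.29004 + (3.04)(0.638)² = 1.5275 kg m^2.
Point mass: I_cm = 0; centre at d = 0.103 + 0.535 + 0.535 = 1.173 m, so I = I_cm + Md² gives I = 0 + (4.45)(1.173)² = 6.1229 kg m^2.
Total I = 0.019043 + 0.032888 + 1.5275 + 6.1229 = 7.7023 kg m^2.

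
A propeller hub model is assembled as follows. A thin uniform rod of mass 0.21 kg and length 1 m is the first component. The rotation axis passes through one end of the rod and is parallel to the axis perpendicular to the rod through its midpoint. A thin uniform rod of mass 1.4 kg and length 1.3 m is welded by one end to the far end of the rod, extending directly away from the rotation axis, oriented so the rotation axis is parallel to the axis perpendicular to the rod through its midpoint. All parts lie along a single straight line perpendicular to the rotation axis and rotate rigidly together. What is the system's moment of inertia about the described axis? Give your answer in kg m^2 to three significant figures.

4.08

Thin rod: I_cm = (1/12)ML² = (1/12)(0.21)(1)² = 0.0175 kg m^2; centre at d = 0.5 m, so the parallel axis theorem gives I = 0.0175 + (0.21)(0.5)² = 0.07 kg m^2.
Thin rod: I_cm = (1/12)ML² = (1/12)(1.4)(1.3)² = 0.19717 kg m^2; centre at d = 0.5 + 0.5 + 0.65 = 1.65 m, so the parallel axis theorem gives I = 0.19717 + (1.4)(1.65)² = 4.0087 kg m^2.
Total I = 0.07 + 4.0087 = 4.0787 kg m^2.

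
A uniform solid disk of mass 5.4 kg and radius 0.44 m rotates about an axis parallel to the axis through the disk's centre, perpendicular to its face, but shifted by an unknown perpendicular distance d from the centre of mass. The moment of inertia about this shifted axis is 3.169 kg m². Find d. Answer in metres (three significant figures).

0.700

About the centre-of-mass axis, I_cm = (1/2)MR² = (1/2)(5.4)(0.44)² = 0.52272 kg m².
Parallel axis theorem: I = I_cm + Md², so Md² = 3.169 − 0.52272 = 2.6463 kg m².
d = √(2.6463 / 5.4) = 0.70004 m.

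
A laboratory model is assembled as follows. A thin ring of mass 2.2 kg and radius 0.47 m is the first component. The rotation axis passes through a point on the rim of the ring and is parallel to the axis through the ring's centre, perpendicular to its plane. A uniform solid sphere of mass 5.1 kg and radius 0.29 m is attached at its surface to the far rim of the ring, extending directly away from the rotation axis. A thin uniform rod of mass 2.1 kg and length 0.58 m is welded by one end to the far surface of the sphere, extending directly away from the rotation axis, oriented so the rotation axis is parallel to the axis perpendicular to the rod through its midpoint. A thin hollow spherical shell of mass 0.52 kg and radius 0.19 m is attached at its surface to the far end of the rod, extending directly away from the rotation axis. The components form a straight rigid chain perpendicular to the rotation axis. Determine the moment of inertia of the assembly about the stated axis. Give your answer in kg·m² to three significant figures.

18.5

Thin ring: I_cm = MR² = (2.2)(0.47)² = 0.48598 kg·m²; centre at d = 0.47 m, so the parallel axis theorem gives I = 0.48598 + (2.2)(0.47)² = 0.97196 kg·m².
Solid sphere: I_cm = (2/5)MR² = (2/5)(5.1)(0.29)² = 0.17156 kg·m²; centre at d = 0.47 + 0.47 + 0.29 = 1.23 m, so the parallel axis theorem gives I = 0.17156 + (5.1)(1.23)² = 7.8874 kg·m².
Thin rod: I_cm = (1/12)ML² = (1/12)(2.1)(0.58)² = 0.05887 kg·m²; centre at d = 0.47 + 0.47 + 0.29 + 0.29 + 0.29 = 1.81 m, so the parallel axis theorem gives I = 0.05887 + (2.1)(1.81)² = 6.9387 kg·m².
Spherical shell: I_cm = (2/3)MR² = (2/3)(0.52)(0.19)² = 0.012515 kg·m²; centre at d = 0.47 + 0.47 + 0.29 + 0.29 + 0.29 + 0.29 + 0.19 = 2.29 m, so the parallel axis theorem gives I = 0.012515 + (0.52)(2.29)² = 2.7394 kg·m².
Total I = 0.97196 + 7.8874 + 6.9387 + 2.7394 = 18.537 kg·m².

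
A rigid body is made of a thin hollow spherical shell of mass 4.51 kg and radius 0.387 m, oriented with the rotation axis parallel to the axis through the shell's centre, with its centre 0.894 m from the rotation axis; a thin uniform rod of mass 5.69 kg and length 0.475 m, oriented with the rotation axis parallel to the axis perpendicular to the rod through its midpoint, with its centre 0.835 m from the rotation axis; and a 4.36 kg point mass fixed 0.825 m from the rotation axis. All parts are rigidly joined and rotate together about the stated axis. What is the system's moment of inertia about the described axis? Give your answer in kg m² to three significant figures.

Spherical shell: I_cm = (2/3)MR² = (2/3)(4.51)(0.387)² = 0.45031 kg m²; centre at d = 0.894 m, so the parallel axis theorem gives I = 0.45031 + (4.51)(0.894)² = 4.0549 kg m².
Thin rod: I_cm = (1/12)ML² = (1/12)(5.69)(0.475)² = 0.10698 kg m²; centre at d = 0.835 m, so the parallel axis theorem gives I = 0.10698 + (5.69)(0.835)² = 4.0742 kg m².
Point mass: I_cm = 0; centre at d = 0.825 m, so the parallel axis theorem gives I = 0 + (4.36)(0.825)² = 2.9675 kg m².
Total I = 4.0549 + 4.0742 + 2.9675 = 11.097 kg m².

11.1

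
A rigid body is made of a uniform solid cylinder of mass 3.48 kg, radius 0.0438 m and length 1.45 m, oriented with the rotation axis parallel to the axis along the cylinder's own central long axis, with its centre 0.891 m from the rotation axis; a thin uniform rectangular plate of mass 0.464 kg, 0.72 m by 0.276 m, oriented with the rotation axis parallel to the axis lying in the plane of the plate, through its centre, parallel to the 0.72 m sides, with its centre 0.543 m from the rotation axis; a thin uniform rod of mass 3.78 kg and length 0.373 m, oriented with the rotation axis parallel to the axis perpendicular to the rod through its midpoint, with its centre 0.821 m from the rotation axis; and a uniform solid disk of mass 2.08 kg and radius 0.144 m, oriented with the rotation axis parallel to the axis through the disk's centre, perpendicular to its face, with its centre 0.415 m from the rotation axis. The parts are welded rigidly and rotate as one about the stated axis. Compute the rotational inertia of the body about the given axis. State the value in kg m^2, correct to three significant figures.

5.88

Solid cylinder: I_cm = (1/2)MR² = (1/2)(3.48)(0.0438)² = 0.0033381 kg m^2; centre at d = 0.891 m, so I = I_cm + Md² gives I = 0.0033381 + (3.48)(0.891)² = 2.766 kg m^2.
Rectangular plate: I_cm = (1/12)Mb² = (1/12)(0.464)(0.276)² = 0.0029455 kg m^2; centre at d = 0.543 m, so I = I_cm + Md² gives I = 0.0029455 + (0.464)(0.543)² = 0.13976 kg m^2.
Thin rod: I_cm = (1/12)ML² = (1/12)(3.78)(0.373)² = 0.043826 kg m^2; centre at d = 0.821 m, so I = I_cm + Md² gives I = 0.043826 + (3.78)(0.821)² = 2.5917 kg m^2.
Solid disk: I_cm = (1/2)MR² = (1/2)(2.08)(0.144)² = 0.021565 kg m^2; centre at d = 0.415 m, so I = I_cm + Md² gives I = 0.021565 + (2.08)(0.415)² = 0.37979 kg m^2.
Total I = 2.766 + 0.13976 + 2.5917 + 0.37979 = 5.8773 kg m^2.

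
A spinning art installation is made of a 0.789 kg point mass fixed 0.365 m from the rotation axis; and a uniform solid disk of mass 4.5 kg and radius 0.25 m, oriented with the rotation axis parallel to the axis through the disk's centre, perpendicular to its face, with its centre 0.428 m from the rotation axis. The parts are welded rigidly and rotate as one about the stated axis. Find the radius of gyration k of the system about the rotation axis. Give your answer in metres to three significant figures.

Point mass: I_cm = 0; centre at d = 0.365 m, so the parallel axis theorem gives I = 0 + (0.789)(0.365)² = 0.10511 kg m².
Solid disk: I_cm = (1/2)MR² = (1/2)(4.5)(0.25)² = 0.14062 kg m²; centre at d = 0.428 m, so the parallel axis theorem gives I = 0.14062 + (4.5)(0.428)² = 0.96495 kg m².
Total I = 1.0701 kg m²; total mass M = 5.289 kg.
k = √(I/M) = √(1.0701/5.289) = 0.4498 m.

0.450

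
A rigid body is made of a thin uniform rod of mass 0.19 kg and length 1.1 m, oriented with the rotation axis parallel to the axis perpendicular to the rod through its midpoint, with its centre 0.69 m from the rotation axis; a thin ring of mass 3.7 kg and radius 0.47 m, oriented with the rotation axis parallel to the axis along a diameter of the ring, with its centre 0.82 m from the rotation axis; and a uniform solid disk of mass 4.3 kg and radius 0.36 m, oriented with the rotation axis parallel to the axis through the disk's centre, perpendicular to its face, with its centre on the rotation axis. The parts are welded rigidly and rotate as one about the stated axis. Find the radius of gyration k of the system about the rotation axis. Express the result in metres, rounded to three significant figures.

Thin rod: I_cm = (1/12)ML² = (1/12)(0.19)(1.1)² = 0.019158 kg m²; centre at d = 0.69 m, so I = I_cm + Md² gives I = 0.019158 + (0.19)(0.69)² = 0.10962 kg m².
Thin ring: I_cm = (1/2)MR² = (1/2)(3.7)(0.47)² = 0.40867 kg m²; centre at d = 0.82 m, so I = I_cm + Md² gives I = 0.40867 + (3.7)(0.82)² = 2.8965 kg m².
Solid disk: I_cm = (1/2)MR² = (1/2)(4.3)(0.36)² = 0.27864 kg m²; axis through the centre, so I = 0.27864 kg m².
Total I = 3.2848 kg m²; total mass M = 8.19 kg.
k = √(I/M) = √(3.2848/8.19) = 0.6333 m.

0.633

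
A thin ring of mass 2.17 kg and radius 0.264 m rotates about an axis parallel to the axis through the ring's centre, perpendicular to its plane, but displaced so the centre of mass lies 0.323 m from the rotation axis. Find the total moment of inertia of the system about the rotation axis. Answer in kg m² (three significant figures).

I_cm = MR² = (2.17)(0.264)² = 0.15124 kg m²; centre at d = 0.323 m, so the parallel axis theorem gives I = 0.15124 + (2.17)(0.323)² = 0.37763 kg m².

0.378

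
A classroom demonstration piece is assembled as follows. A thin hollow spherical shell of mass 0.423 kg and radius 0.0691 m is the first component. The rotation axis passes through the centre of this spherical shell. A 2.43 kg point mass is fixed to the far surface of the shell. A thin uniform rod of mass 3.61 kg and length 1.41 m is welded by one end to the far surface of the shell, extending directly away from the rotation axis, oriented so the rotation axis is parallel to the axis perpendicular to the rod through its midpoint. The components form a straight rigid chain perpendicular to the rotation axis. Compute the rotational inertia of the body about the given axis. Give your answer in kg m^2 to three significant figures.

Spherical shell: I_cm = (2/3)MR² = (2/3)(0.423)(0.0691)² = 0.0013465 kg m^2; axis through the centre, so I = 0.0013465 kg m^2.
Point mass: I_cm = 0; centre at d = 0.0691 m, so I = I_cm + Md² gives I = 0 + (2.43)(0.0691)² = 0.011603 kg m^2.
Thin rod: I_cm = (1/12)ML² = (1/12)(3.61)(1.41)² = 0.59809 kg m^2; centre at d = 0.0691 + 0.705 = 0.7741 m, so I = I_cm + Md² gives I = 0.59809 + (3.61)(0.7741)² = 2.7613 kg m^2.
Total I = 0.0013465 + 0.011603 + 2.7613 = 2.7743 kg m^2.

2.77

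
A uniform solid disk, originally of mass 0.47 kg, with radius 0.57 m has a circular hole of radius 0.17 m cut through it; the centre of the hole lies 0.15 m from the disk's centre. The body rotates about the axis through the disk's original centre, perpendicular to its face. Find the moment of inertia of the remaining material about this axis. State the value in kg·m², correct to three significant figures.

0.0748

Unpierced body about its centre: I₀ = (1/2)MR² = (1/2)(0.47)(0.57)² = 0.076351 kg·m².
The removed disk has mass m = M·(r/R)² = (0.47)(0.17/0.57)² = 0.041807 kg (same uniform areal density).
Its moment of inertia about the rotation axis (parallel-axis theorem): I_hole = (1/2)mr² + md² = (1/2)(0.041807)(0.17)² + (0.041807)(0.15)² = 0.0015448 kg·m².
Treating the hole as negative mass, I = I₀ − I_hole = 0.076351 − 0.0015448 = 0.074807 kg·m².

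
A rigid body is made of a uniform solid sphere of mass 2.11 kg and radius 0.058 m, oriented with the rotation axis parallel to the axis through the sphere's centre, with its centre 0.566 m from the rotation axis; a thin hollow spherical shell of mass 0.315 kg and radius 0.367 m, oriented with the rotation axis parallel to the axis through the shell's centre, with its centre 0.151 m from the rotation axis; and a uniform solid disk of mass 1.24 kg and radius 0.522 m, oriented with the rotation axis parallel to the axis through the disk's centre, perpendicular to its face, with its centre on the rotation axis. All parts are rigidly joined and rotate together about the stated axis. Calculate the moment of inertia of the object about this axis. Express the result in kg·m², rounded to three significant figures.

Solid sphere: I_cm = (2/5)MR² = (2/5)(2.11)(0.058)² = 0.0028392 kg·m²; centre at d = 0.566 m, so the parallel axis theorem gives I = 0.0028392 + (2.11)(0.566)² = 0.67879 kg·m².
Spherical shell: I_cm = (2/3)MR² = (2/3)(0.315)(0.367)² = 0.028285 kg·m²; centre at d = 0.151 m, so the parallel axis theorem gives I = 0.028285 + (0.315)(0.151)² = 0.035467 kg·m².
Solid disk: I_cm = (1/2)MR² = (1/2)(1.24)(0.522)² = 0.16894 kg·m²; axis through the centre, so I = 0.16894 kg·m².
Total I = 0.67879 + 0.035467 + 0.16894 = 0.8832 kg·m².

0.883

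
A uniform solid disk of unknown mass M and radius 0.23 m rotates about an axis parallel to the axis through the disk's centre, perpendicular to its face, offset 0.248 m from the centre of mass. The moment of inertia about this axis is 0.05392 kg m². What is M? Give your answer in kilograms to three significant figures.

I = I_cm + Md² = (1/2)MR² + Md² = M·[0.5·(0.23)² + (0.248)²] = M·0.087954.
So M = 0.05392 / 0.087954 = 0.61305 kg.

0.613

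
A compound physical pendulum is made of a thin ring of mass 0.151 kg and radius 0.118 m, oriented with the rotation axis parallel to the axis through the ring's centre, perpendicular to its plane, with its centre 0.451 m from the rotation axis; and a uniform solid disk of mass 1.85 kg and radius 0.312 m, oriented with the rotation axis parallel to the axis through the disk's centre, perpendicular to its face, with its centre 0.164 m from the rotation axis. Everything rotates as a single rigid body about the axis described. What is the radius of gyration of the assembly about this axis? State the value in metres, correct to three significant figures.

Thin ring: I_cm = MR² = (0.151)(0.118)² = 0.0021025 kg·m²; centre at d = 0.451 m, so I = I_cm + Md² gives I = 0.0021025 + (0.151)(0.451)² = 0.032816 kg·m².
Solid disk: I_cm = (1/2)MR² = (1/2)(1.85)(0.312)² = 0.090043 kg·m²; centre at d = 0.164 m, so I = I_cm + Md² gives I = 0.090043 + (1.85)(0.164)² = 0.1398 kg·m².
Total I = 0.17262 kg·m²; total mass M = 2.001 kg.
k = √(I/M) = √(0.17262/2.001) = 0.29371 m.

0.294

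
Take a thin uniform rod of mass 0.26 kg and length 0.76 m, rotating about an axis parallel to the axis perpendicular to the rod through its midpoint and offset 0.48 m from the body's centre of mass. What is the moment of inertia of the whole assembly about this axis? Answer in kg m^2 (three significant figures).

I_cm = (1/12)ML² = (1/12)(0.26)(0.76)² = 0.012515 kg m^2; centre at d = 0.48 m, so I = I_cm + Md² gives I = 0.012515 + (0.26)(0.48)² = 0.072419 kg m^2.

0.0724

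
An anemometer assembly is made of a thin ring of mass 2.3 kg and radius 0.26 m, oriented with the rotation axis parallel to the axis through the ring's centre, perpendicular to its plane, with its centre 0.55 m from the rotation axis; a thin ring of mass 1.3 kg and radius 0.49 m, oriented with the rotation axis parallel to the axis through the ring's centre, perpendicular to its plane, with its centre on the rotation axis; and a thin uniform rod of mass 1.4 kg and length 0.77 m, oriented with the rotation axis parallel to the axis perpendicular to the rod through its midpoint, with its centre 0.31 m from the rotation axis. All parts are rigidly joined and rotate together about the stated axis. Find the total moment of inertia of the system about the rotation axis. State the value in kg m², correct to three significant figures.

1.37

Thin ring: I_cm = MR² = (2.3)(0.26)² = 0.15548 kg m²; centre at d = 0.55 m, so I = I_cm + Md² gives I = 0.15548 + (2.3)(0.55)² = 0.85123 kg m².
Thin ring: I_cm = MR² = (1.3)(0.49)² = 0.31213 kg m²; axis through the centre, so I = 0.31213 kg m².
Thin rod: I_cm = (1/12)ML² = (1/12)(1.4)(0.77)² = 0.069172 kg m²; centre at d = 0.31 m, so I = I_cm + Md² gives I = 0.069172 + (1.4)(0.31)² = 0.20371 kg m².
Total I = 0.85123 + 0.31213 + 0.20371 = 1.3671 kg m².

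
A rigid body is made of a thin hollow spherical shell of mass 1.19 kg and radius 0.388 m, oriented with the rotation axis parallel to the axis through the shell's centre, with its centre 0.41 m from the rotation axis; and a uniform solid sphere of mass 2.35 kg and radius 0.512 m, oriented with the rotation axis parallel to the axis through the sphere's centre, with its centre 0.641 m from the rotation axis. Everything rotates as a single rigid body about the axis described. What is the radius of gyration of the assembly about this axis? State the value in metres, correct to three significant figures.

Spherical shell: I_cm = (2/3)MR² = (2/3)(1.19)(0.388)² = 0.11943 kg m²; centre at d = 0.41 m, so the parallel axis theorem gives I = 0.11943 + (1.19)(0.41)² = 0.31947 kg m².
Solid sphere: I_cm = (2/5)MR² = (2/5)(2.35)(0.512)² = 0.24642 kg m²; centre at d = 0.641 m, so the parallel axis theorem gives I = 0.24642 + (2.35)(0.641)² = 1.212 kg m².
Total I = 1.5315 kg m²; total mass M = 3.54 kg.
k = √(I/M) = √(1.5315/3.54) = 0.65773 m.

0.658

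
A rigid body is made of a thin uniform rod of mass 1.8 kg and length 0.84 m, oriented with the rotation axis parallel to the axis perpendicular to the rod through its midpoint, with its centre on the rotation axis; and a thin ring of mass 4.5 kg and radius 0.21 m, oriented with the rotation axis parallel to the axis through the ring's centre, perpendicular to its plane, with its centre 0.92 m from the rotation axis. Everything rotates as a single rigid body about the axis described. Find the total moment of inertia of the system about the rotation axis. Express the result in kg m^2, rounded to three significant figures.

Thin rod: I_cm = (1/12)ML² = (1/12)(1.8)(0.84)² = 0.10584 kg m^2; axis through the centre, so I = 0.10584 kg m^2.
Thin ring: I_cm = MR² = (4.5)(0.21)² = 0.19845 kg m^2; centre at d = 0.92 m, so I = I_cm + Md² gives I = 0.19845 + (4.5)(0.92)² = 4.0072 kg m^2.
Total I = 0.10584 + 4.0072 = 4.1131 kg m^2.

4.11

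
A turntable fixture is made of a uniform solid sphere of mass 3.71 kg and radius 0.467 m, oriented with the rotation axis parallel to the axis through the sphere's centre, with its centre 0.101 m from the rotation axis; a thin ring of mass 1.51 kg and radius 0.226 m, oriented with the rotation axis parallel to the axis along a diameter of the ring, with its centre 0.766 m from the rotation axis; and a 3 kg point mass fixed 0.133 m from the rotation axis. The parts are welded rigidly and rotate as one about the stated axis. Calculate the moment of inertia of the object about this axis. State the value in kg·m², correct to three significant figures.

1.34

Solid sphere: I_cm = (2/5)MR² = (2/5)(3.71)(0.467)² = 0.32364 kg·m²; centre at d = 0.101 m, so the parallel axis theorem gives I = 0.32364 + (3.71)(0.101)² = 0.36149 kg·m².
Thin ring: I_cm = (1/2)MR² = (1/2)(1.51)(0.226)² = 0.038562 kg·m²; centre at d = 0.766 m, so the parallel axis theorem gives I = 0.038562 + (1.51)(0.766)² = 0.92456 kg·m².
Point mass: I_cm = 0; centre at d = 0.133 m, so the parallel axis theorem gives I = 0 + (3)(0.133)² = 0.053067 kg·m².
Total I = 0.36149 + 0.92456 + 0.053067 = 1.3391 kg·m².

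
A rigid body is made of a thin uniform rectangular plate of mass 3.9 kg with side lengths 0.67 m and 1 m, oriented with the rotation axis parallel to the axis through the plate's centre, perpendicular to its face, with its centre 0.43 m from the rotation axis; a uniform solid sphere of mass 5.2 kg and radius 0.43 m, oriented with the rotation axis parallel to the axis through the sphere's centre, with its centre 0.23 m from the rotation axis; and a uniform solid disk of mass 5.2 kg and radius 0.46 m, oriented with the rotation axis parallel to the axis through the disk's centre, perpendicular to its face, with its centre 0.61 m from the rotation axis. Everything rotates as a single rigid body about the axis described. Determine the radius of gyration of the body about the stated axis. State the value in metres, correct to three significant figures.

Rectangular plate: I_cm = (1/12)M(a²+b²) = (1/12)(3.9)[(0.67)² + (1)²] = 0.47089 kg·m²; centre at d = 0.43 m, so I = I_cm + Md² gives I = 0.47089 + (3.9)(0.43)² = 1.192 kg·m².
Solid sphere: I_cm = (2/5)MR² = (2/5)(5.2)(0.43)² = 0.38459 kg·m²; centre at d = 0.23 m, so I = I_cm + Md² gives I = 0.38459 + (5.2)(0.23)² = 0.65967 kg·m².
Solid disk: I_cm = (1/2)MR² = (1/2)(5.2)(0.46)² = 0.55016 kg·m²; centre at d = 0.61 m, so I = I_cm + Md² gives I = 0.55016 + (5.2)(0.61)² = 2.4851 kg·m².
Total I = 4.3368 kg·m²; total mass M = 14.3 kg.
k = √(I/M) = √(4.3368/14.3) = 0.5507 m.

0.551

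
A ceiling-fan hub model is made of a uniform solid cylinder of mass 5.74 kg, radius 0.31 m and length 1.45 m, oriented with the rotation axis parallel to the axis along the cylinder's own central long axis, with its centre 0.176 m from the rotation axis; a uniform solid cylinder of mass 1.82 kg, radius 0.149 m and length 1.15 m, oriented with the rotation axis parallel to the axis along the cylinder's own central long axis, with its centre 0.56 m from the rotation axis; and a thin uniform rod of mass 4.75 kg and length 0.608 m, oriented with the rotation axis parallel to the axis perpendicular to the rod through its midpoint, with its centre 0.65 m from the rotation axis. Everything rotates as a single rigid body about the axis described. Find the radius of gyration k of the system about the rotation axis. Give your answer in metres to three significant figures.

Solid cylinder: I_cm = (1/2)MR² = (1/2)(5.74)(0.31)² = 0.27581 kg m^2; centre at d = 0.176 m, so the parallel axis theorem gives I = 0.27581 + (5.74)(0.176)² = 0.45361 kg m^2.
Solid cylinder: I_cm = (1/2)MR² = (1/2)(1.82)(0.149)² = 0.020203 kg m^2; centre at d = 0.56 m, so the parallel axis theorem gives I = 0.020203 + (1.82)(0.56)² = 0.59095 kg m^2.
Thin rod: I_cm = (1/12)ML² = (1/12)(4.75)(0.608)² = 0.14633 kg m^2; centre at d = 0.65 m, so the parallel axis theorem gives I = 0.14633 + (4.75)(0.65)² = 2.1532 kg m^2.
Total I = 3.1978 kg m^2; total mass M = 12.31 kg.
k = √(I/M) = √(3.1978/12.31) = 0.50968 m.

0.510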